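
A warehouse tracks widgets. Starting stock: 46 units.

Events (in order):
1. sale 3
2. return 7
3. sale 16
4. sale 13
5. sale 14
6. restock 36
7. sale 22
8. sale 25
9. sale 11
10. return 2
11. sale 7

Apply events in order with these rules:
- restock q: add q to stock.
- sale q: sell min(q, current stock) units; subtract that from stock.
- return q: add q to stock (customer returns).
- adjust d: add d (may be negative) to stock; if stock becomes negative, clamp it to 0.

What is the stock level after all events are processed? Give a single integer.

Processing events:
Start: stock = 46
  Event 1 (sale 3): sell min(3,46)=3. stock: 46 - 3 = 43. total_sold = 3
  Event 2 (return 7): 43 + 7 = 50
  Event 3 (sale 16): sell min(16,50)=16. stock: 50 - 16 = 34. total_sold = 19
  Event 4 (sale 13): sell min(13,34)=13. stock: 34 - 13 = 21. total_sold = 32
  Event 5 (sale 14): sell min(14,21)=14. stock: 21 - 14 = 7. total_sold = 46
  Event 6 (restock 36): 7 + 36 = 43
  Event 7 (sale 22): sell min(22,43)=22. stock: 43 - 22 = 21. total_sold = 68
  Event 8 (sale 25): sell min(25,21)=21. stock: 21 - 21 = 0. total_sold = 89
  Event 9 (sale 11): sell min(11,0)=0. stock: 0 - 0 = 0. total_sold = 89
  Event 10 (return 2): 0 + 2 = 2
  Event 11 (sale 7): sell min(7,2)=2. stock: 2 - 2 = 0. total_sold = 91
Final: stock = 0, total_sold = 91

Answer: 0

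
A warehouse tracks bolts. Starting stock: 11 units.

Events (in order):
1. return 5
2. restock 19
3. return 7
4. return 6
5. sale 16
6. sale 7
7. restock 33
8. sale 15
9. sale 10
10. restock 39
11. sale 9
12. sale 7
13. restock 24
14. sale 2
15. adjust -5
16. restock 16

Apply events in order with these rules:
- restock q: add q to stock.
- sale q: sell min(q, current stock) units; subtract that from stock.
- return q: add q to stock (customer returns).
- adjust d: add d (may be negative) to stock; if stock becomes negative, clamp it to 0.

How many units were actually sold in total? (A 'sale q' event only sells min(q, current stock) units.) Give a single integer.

Processing events:
Start: stock = 11
  Event 1 (return 5): 11 + 5 = 16
  Event 2 (restock 19): 16 + 19 = 35
  Event 3 (return 7): 35 + 7 = 42
  Event 4 (return 6): 42 + 6 = 48
  Event 5 (sale 16): sell min(16,48)=16. stock: 48 - 16 = 32. total_sold = 16
  Event 6 (sale 7): sell min(7,32)=7. stock: 32 - 7 = 25. total_sold = 23
  Event 7 (restock 33): 25 + 33 = 58
  Event 8 (sale 15): sell min(15,58)=15. stock: 58 - 15 = 43. total_sold = 38
  Event 9 (sale 10): sell min(10,43)=10. stock: 43 - 10 = 33. total_sold = 48
  Event 10 (restock 39): 33 + 39 = 72
  Event 11 (sale 9): sell min(9,72)=9. stock: 72 - 9 = 63. total_sold = 57
  Event 12 (sale 7): sell min(7,63)=7. stock: 63 - 7 = 56. total_sold = 64
  Event 13 (restock 24): 56 + 24 = 80
  Event 14 (sale 2): sell min(2,80)=2. stock: 80 - 2 = 78. total_sold = 66
  Event 15 (adjust -5): 78 + -5 = 73
  Event 16 (restock 16): 73 + 16 = 89
Final: stock = 89, total_sold = 66

Answer: 66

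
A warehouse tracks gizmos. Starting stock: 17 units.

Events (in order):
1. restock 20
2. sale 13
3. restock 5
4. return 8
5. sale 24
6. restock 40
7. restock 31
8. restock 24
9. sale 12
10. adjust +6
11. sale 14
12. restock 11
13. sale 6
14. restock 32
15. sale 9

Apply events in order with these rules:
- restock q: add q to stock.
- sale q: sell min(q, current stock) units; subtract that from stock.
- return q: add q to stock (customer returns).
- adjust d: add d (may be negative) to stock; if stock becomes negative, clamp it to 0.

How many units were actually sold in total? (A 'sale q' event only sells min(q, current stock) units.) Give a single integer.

Answer: 78

Derivation:
Processing events:
Start: stock = 17
  Event 1 (restock 20): 17 + 20 = 37
  Event 2 (sale 13): sell min(13,37)=13. stock: 37 - 13 = 24. total_sold = 13
  Event 3 (restock 5): 24 + 5 = 29
  Event 4 (return 8): 29 + 8 = 37
  Event 5 (sale 24): sell min(24,37)=24. stock: 37 - 24 = 13. total_sold = 37
  Event 6 (restock 40): 13 + 40 = 53
  Event 7 (restock 31): 53 + 31 = 84
  Event 8 (restock 24): 84 + 24 = 108
  Event 9 (sale 12): sell min(12,108)=12. stock: 108 - 12 = 96. total_sold = 49
  Event 10 (adjust +6): 96 + 6 = 102
  Event 11 (sale 14): sell min(14,102)=14. stock: 102 - 14 = 88. total_sold = 63
  Event 12 (restock 11): 88 + 11 = 99
  Event 13 (sale 6): sell min(6,99)=6. stock: 99 - 6 = 93. total_sold = 69
  Event 14 (restock 32): 93 + 32 = 125
  Event 15 (sale 9): sell min(9,125)=9. stock: 125 - 9 = 116. total_sold = 78
Final: stock = 116, total_sold = 78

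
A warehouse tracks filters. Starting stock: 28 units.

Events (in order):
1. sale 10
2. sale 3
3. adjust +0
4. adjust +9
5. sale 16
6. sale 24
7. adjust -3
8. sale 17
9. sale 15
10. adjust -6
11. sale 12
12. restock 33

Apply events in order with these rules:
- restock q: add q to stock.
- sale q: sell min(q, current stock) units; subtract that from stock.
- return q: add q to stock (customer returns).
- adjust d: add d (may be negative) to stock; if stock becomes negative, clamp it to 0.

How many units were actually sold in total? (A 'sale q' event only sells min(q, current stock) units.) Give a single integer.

Processing events:
Start: stock = 28
  Event 1 (sale 10): sell min(10,28)=10. stock: 28 - 10 = 18. total_sold = 10
  Event 2 (sale 3): sell min(3,18)=3. stock: 18 - 3 = 15. total_sold = 13
  Event 3 (adjust +0): 15 + 0 = 15
  Event 4 (adjust +9): 15 + 9 = 24
  Event 5 (sale 16): sell min(16,24)=16. stock: 24 - 16 = 8. total_sold = 29
  Event 6 (sale 24): sell min(24,8)=8. stock: 8 - 8 = 0. total_sold = 37
  Event 7 (adjust -3): 0 + -3 = 0 (clamped to 0)
  Event 8 (sale 17): sell min(17,0)=0. stock: 0 - 0 = 0. total_sold = 37
  Event 9 (sale 15): sell min(15,0)=0. stock: 0 - 0 = 0. total_sold = 37
  Event 10 (adjust -6): 0 + -6 = 0 (clamped to 0)
  Event 11 (sale 12): sell min(12,0)=0. stock: 0 - 0 = 0. total_sold = 37
  Event 12 (restock 33): 0 + 33 = 33
Final: stock = 33, total_sold = 37

Answer: 37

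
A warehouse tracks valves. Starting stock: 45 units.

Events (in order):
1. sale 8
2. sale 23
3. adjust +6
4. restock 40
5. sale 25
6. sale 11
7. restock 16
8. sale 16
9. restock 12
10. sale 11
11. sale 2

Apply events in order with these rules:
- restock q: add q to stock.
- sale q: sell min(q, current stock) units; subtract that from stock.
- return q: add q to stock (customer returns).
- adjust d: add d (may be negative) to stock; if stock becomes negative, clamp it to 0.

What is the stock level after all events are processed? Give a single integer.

Answer: 23

Derivation:
Processing events:
Start: stock = 45
  Event 1 (sale 8): sell min(8,45)=8. stock: 45 - 8 = 37. total_sold = 8
  Event 2 (sale 23): sell min(23,37)=23. stock: 37 - 23 = 14. total_sold = 31
  Event 3 (adjust +6): 14 + 6 = 20
  Event 4 (restock 40): 20 + 40 = 60
  Event 5 (sale 25): sell min(25,60)=25. stock: 60 - 25 = 35. total_sold = 56
  Event 6 (sale 11): sell min(11,35)=11. stock: 35 - 11 = 24. total_sold = 67
  Event 7 (restock 16): 24 + 16 = 40
  Event 8 (sale 16): sell min(16,40)=16. stock: 40 - 16 = 24. total_sold = 83
  Event 9 (restock 12): 24 + 12 = 36
  Event 10 (sale 11): sell min(11,36)=11. stock: 36 - 11 = 25. total_sold = 94
  Event 11 (sale 2): sell min(2,25)=2. stock: 25 - 2 = 23. total_sold = 96
Final: stock = 23, total_sold = 96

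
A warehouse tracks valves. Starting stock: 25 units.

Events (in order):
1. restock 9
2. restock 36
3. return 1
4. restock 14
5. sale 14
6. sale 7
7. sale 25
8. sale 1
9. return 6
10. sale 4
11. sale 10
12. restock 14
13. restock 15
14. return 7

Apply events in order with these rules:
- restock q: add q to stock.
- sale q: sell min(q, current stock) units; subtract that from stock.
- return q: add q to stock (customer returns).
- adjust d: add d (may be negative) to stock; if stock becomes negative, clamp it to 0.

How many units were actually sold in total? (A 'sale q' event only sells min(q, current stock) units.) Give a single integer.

Answer: 61

Derivation:
Processing events:
Start: stock = 25
  Event 1 (restock 9): 25 + 9 = 34
  Event 2 (restock 36): 34 + 36 = 70
  Event 3 (return 1): 70 + 1 = 71
  Event 4 (restock 14): 71 + 14 = 85
  Event 5 (sale 14): sell min(14,85)=14. stock: 85 - 14 = 71. total_sold = 14
  Event 6 (sale 7): sell min(7,71)=7. stock: 71 - 7 = 64. total_sold = 21
  Event 7 (sale 25): sell min(25,64)=25. stock: 64 - 25 = 39. total_sold = 46
  Event 8 (sale 1): sell min(1,39)=1. stock: 39 - 1 = 38. total_sold = 47
  Event 9 (return 6): 38 + 6 = 44
  Event 10 (sale 4): sell min(4,44)=4. stock: 44 - 4 = 40. total_sold = 51
  Event 11 (sale 10): sell min(10,40)=10. stock: 40 - 10 = 30. total_sold = 61
  Event 12 (restock 14): 30 + 14 = 44
  Event 13 (restock 15): 44 + 15 = 59
  Event 14 (return 7): 59 + 7 = 66
Final: stock = 66, total_sold = 61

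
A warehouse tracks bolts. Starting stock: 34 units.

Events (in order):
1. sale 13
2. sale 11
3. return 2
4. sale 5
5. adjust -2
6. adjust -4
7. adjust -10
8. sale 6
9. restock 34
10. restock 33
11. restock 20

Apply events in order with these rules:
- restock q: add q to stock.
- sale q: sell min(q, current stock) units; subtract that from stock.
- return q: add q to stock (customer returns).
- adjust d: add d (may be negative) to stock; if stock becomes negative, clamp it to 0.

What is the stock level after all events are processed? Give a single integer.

Processing events:
Start: stock = 34
  Event 1 (sale 13): sell min(13,34)=13. stock: 34 - 13 = 21. total_sold = 13
  Event 2 (sale 11): sell min(11,21)=11. stock: 21 - 11 = 10. total_sold = 24
  Event 3 (return 2): 10 + 2 = 12
  Event 4 (sale 5): sell min(5,12)=5. stock: 12 - 5 = 7. total_sold = 29
  Event 5 (adjust -2): 7 + -2 = 5
  Event 6 (adjust -4): 5 + -4 = 1
  Event 7 (adjust -10): 1 + -10 = 0 (clamped to 0)
  Event 8 (sale 6): sell min(6,0)=0. stock: 0 - 0 = 0. total_sold = 29
  Event 9 (restock 34): 0 + 34 = 34
  Event 10 (restock 33): 34 + 33 = 67
  Event 11 (restock 20): 67 + 20 = 87
Final: stock = 87, total_sold = 29

Answer: 87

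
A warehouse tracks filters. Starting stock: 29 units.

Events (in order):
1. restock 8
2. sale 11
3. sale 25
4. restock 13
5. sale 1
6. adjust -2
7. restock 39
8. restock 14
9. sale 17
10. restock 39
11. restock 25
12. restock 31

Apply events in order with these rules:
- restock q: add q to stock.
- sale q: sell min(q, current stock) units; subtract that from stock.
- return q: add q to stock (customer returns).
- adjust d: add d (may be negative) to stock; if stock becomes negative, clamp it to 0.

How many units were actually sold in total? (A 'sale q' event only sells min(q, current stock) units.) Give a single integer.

Processing events:
Start: stock = 29
  Event 1 (restock 8): 29 + 8 = 37
  Event 2 (sale 11): sell min(11,37)=11. stock: 37 - 11 = 26. total_sold = 11
  Event 3 (sale 25): sell min(25,26)=25. stock: 26 - 25 = 1. total_sold = 36
  Event 4 (restock 13): 1 + 13 = 14
  Event 5 (sale 1): sell min(1,14)=1. stock: 14 - 1 = 13. total_sold = 37
  Event 6 (adjust -2): 13 + -2 = 11
  Event 7 (restock 39): 11 + 39 = 50
  Event 8 (restock 14): 50 + 14 = 64
  Event 9 (sale 17): sell min(17,64)=17. stock: 64 - 17 = 47. total_sold = 54
  Event 10 (restock 39): 47 + 39 = 86
  Event 11 (restock 25): 86 + 25 = 111
  Event 12 (restock 31): 111 + 31 = 142
Final: stock = 142, total_sold = 54

Answer: 54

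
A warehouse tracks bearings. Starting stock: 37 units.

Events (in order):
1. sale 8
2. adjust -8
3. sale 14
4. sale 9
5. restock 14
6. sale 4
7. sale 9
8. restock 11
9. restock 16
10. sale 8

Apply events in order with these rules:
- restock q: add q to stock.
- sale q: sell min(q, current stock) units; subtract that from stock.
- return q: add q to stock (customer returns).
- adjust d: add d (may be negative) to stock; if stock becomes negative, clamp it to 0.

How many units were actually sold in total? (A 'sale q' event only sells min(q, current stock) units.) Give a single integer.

Processing events:
Start: stock = 37
  Event 1 (sale 8): sell min(8,37)=8. stock: 37 - 8 = 29. total_sold = 8
  Event 2 (adjust -8): 29 + -8 = 21
  Event 3 (sale 14): sell min(14,21)=14. stock: 21 - 14 = 7. total_sold = 22
  Event 4 (sale 9): sell min(9,7)=7. stock: 7 - 7 = 0. total_sold = 29
  Event 5 (restock 14): 0 + 14 = 14
  Event 6 (sale 4): sell min(4,14)=4. stock: 14 - 4 = 10. total_sold = 33
  Event 7 (sale 9): sell min(9,10)=9. stock: 10 - 9 = 1. total_sold = 42
  Event 8 (restock 11): 1 + 11 = 12
  Event 9 (restock 16): 12 + 16 = 28
  Event 10 (sale 8): sell min(8,28)=8. stock: 28 - 8 = 20. total_sold = 50
Final: stock = 20, total_sold = 50

Answer: 50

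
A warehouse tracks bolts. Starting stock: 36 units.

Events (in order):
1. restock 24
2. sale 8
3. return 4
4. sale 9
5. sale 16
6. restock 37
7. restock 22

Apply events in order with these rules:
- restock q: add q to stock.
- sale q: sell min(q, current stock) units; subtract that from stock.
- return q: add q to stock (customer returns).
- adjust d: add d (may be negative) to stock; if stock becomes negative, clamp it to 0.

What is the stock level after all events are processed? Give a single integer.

Answer: 90

Derivation:
Processing events:
Start: stock = 36
  Event 1 (restock 24): 36 + 24 = 60
  Event 2 (sale 8): sell min(8,60)=8. stock: 60 - 8 = 52. total_sold = 8
  Event 3 (return 4): 52 + 4 = 56
  Event 4 (sale 9): sell min(9,56)=9. stock: 56 - 9 = 47. total_sold = 17
  Event 5 (sale 16): sell min(16,47)=16. stock: 47 - 16 = 31. total_sold = 33
  Event 6 (restock 37): 31 + 37 = 68
  Event 7 (restock 22): 68 + 22 = 90
Final: stock = 90, total_sold = 33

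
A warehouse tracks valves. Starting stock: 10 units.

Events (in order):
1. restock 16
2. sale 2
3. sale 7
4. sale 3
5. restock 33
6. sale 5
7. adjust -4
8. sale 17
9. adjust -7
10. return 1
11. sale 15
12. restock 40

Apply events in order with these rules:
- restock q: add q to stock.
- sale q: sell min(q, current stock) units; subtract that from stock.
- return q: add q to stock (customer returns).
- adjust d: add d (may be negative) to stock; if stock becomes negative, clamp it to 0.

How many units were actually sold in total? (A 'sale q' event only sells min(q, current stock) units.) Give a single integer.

Answer: 49

Derivation:
Processing events:
Start: stock = 10
  Event 1 (restock 16): 10 + 16 = 26
  Event 2 (sale 2): sell min(2,26)=2. stock: 26 - 2 = 24. total_sold = 2
  Event 3 (sale 7): sell min(7,24)=7. stock: 24 - 7 = 17. total_sold = 9
  Event 4 (sale 3): sell min(3,17)=3. stock: 17 - 3 = 14. total_sold = 12
  Event 5 (restock 33): 14 + 33 = 47
  Event 6 (sale 5): sell min(5,47)=5. stock: 47 - 5 = 42. total_sold = 17
  Event 7 (adjust -4): 42 + -4 = 38
  Event 8 (sale 17): sell min(17,38)=17. stock: 38 - 17 = 21. total_sold = 34
  Event 9 (adjust -7): 21 + -7 = 14
  Event 10 (return 1): 14 + 1 = 15
  Event 11 (sale 15): sell min(15,15)=15. stock: 15 - 15 = 0. total_sold = 49
  Event 12 (restock 40): 0 + 40 = 40
Final: stock = 40, total_sold = 49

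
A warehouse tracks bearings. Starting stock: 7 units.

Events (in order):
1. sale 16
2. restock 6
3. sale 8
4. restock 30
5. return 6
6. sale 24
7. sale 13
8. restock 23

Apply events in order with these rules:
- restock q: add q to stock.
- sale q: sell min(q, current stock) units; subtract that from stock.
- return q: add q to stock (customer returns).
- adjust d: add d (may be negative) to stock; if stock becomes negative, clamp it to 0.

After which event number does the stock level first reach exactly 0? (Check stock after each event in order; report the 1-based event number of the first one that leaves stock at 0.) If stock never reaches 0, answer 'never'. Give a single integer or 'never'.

Answer: 1

Derivation:
Processing events:
Start: stock = 7
  Event 1 (sale 16): sell min(16,7)=7. stock: 7 - 7 = 0. total_sold = 7
  Event 2 (restock 6): 0 + 6 = 6
  Event 3 (sale 8): sell min(8,6)=6. stock: 6 - 6 = 0. total_sold = 13
  Event 4 (restock 30): 0 + 30 = 30
  Event 5 (return 6): 30 + 6 = 36
  Event 6 (sale 24): sell min(24,36)=24. stock: 36 - 24 = 12. total_sold = 37
  Event 7 (sale 13): sell min(13,12)=12. stock: 12 - 12 = 0. total_sold = 49
  Event 8 (restock 23): 0 + 23 = 23
Final: stock = 23, total_sold = 49

First zero at event 1.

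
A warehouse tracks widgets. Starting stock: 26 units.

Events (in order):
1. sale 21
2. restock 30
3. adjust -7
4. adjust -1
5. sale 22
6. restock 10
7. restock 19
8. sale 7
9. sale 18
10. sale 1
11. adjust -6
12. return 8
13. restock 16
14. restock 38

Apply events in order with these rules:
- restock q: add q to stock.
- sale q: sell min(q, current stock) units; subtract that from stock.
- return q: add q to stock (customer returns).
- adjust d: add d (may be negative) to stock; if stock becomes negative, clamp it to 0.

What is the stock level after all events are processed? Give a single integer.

Processing events:
Start: stock = 26
  Event 1 (sale 21): sell min(21,26)=21. stock: 26 - 21 = 5. total_sold = 21
  Event 2 (restock 30): 5 + 30 = 35
  Event 3 (adjust -7): 35 + -7 = 28
  Event 4 (adjust -1): 28 + -1 = 27
  Event 5 (sale 22): sell min(22,27)=22. stock: 27 - 22 = 5. total_sold = 43
  Event 6 (restock 10): 5 + 10 = 15
  Event 7 (restock 19): 15 + 19 = 34
  Event 8 (sale 7): sell min(7,34)=7. stock: 34 - 7 = 27. total_sold = 50
  Event 9 (sale 18): sell min(18,27)=18. stock: 27 - 18 = 9. total_sold = 68
  Event 10 (sale 1): sell min(1,9)=1. stock: 9 - 1 = 8. total_sold = 69
  Event 11 (adjust -6): 8 + -6 = 2
  Event 12 (return 8): 2 + 8 = 10
  Event 13 (restock 16): 10 + 16 = 26
  Event 14 (restock 38): 26 + 38 = 64
Final: stock = 64, total_sold = 69

Answer: 64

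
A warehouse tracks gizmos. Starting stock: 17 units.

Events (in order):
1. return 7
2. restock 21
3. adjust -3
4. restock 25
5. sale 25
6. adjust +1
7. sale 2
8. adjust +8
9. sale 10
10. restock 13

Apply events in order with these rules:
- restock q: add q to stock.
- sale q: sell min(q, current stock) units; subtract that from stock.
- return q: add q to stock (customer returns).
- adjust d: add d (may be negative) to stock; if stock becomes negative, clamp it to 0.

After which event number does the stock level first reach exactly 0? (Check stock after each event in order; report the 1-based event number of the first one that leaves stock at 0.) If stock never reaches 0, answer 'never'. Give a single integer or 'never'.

Processing events:
Start: stock = 17
  Event 1 (return 7): 17 + 7 = 24
  Event 2 (restock 21): 24 + 21 = 45
  Event 3 (adjust -3): 45 + -3 = 42
  Event 4 (restock 25): 42 + 25 = 67
  Event 5 (sale 25): sell min(25,67)=25. stock: 67 - 25 = 42. total_sold = 25
  Event 6 (adjust +1): 42 + 1 = 43
  Event 7 (sale 2): sell min(2,43)=2. stock: 43 - 2 = 41. total_sold = 27
  Event 8 (adjust +8): 41 + 8 = 49
  Event 9 (sale 10): sell min(10,49)=10. stock: 49 - 10 = 39. total_sold = 37
  Event 10 (restock 13): 39 + 13 = 52
Final: stock = 52, total_sold = 37

Stock never reaches 0.

Answer: never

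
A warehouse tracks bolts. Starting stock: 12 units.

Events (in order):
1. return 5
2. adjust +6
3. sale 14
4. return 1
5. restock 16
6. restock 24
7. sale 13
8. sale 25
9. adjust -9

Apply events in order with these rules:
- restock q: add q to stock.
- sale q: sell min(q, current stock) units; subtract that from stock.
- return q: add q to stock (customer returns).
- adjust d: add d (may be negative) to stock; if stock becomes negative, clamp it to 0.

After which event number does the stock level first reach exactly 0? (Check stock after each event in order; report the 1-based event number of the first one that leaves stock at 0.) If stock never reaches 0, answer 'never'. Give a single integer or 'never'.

Answer: never

Derivation:
Processing events:
Start: stock = 12
  Event 1 (return 5): 12 + 5 = 17
  Event 2 (adjust +6): 17 + 6 = 23
  Event 3 (sale 14): sell min(14,23)=14. stock: 23 - 14 = 9. total_sold = 14
  Event 4 (return 1): 9 + 1 = 10
  Event 5 (restock 16): 10 + 16 = 26
  Event 6 (restock 24): 26 + 24 = 50
  Event 7 (sale 13): sell min(13,50)=13. stock: 50 - 13 = 37. total_sold = 27
  Event 8 (sale 25): sell min(25,37)=25. stock: 37 - 25 = 12. total_sold = 52
  Event 9 (adjust -9): 12 + -9 = 3
Final: stock = 3, total_sold = 52

Stock never reaches 0.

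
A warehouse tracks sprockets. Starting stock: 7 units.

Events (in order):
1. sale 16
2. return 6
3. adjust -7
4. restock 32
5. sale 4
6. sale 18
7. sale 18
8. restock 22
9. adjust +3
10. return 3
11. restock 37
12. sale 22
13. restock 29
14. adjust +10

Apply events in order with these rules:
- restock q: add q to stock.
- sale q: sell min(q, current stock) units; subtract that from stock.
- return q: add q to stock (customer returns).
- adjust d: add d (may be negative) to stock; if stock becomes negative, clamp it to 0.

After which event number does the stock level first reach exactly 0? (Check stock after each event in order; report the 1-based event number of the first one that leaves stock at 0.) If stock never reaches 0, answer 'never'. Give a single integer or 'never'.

Answer: 1

Derivation:
Processing events:
Start: stock = 7
  Event 1 (sale 16): sell min(16,7)=7. stock: 7 - 7 = 0. total_sold = 7
  Event 2 (return 6): 0 + 6 = 6
  Event 3 (adjust -7): 6 + -7 = 0 (clamped to 0)
  Event 4 (restock 32): 0 + 32 = 32
  Event 5 (sale 4): sell min(4,32)=4. stock: 32 - 4 = 28. total_sold = 11
  Event 6 (sale 18): sell min(18,28)=18. stock: 28 - 18 = 10. total_sold = 29
  Event 7 (sale 18): sell min(18,10)=10. stock: 10 - 10 = 0. total_sold = 39
  Event 8 (restock 22): 0 + 22 = 22
  Event 9 (adjust +3): 22 + 3 = 25
  Event 10 (return 3): 25 + 3 = 28
  Event 11 (restock 37): 28 + 37 = 65
  Event 12 (sale 22): sell min(22,65)=22. stock: 65 - 22 = 43. total_sold = 61
  Event 13 (restock 29): 43 + 29 = 72
  Event 14 (adjust +10): 72 + 10 = 82
Final: stock = 82, total_sold = 61

First zero at event 1.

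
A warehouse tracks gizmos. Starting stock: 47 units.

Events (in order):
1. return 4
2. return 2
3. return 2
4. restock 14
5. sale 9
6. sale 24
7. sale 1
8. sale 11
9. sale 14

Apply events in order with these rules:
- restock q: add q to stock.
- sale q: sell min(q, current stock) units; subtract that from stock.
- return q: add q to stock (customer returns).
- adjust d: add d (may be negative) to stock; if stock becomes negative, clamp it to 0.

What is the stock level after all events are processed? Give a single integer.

Processing events:
Start: stock = 47
  Event 1 (return 4): 47 + 4 = 51
  Event 2 (return 2): 51 + 2 = 53
  Event 3 (return 2): 53 + 2 = 55
  Event 4 (restock 14): 55 + 14 = 69
  Event 5 (sale 9): sell min(9,69)=9. stock: 69 - 9 = 60. total_sold = 9
  Event 6 (sale 24): sell min(24,60)=24. stock: 60 - 24 = 36. total_sold = 33
  Event 7 (sale 1): sell min(1,36)=1. stock: 36 - 1 = 35. total_sold = 34
  Event 8 (sale 11): sell min(11,35)=11. stock: 35 - 11 = 24. total_sold = 45
  Event 9 (sale 14): sell min(14,24)=14. stock: 24 - 14 = 10. total_sold = 59
Final: stock = 10, total_sold = 59

Answer: 10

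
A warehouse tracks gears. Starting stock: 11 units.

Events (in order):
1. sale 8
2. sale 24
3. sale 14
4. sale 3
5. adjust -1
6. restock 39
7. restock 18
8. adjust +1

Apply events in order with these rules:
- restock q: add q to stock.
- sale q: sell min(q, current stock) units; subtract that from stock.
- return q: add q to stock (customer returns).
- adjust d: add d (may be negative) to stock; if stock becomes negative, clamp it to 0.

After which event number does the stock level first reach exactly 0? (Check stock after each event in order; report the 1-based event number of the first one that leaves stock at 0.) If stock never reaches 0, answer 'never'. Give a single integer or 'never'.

Processing events:
Start: stock = 11
  Event 1 (sale 8): sell min(8,11)=8. stock: 11 - 8 = 3. total_sold = 8
  Event 2 (sale 24): sell min(24,3)=3. stock: 3 - 3 = 0. total_sold = 11
  Event 3 (sale 14): sell min(14,0)=0. stock: 0 - 0 = 0. total_sold = 11
  Event 4 (sale 3): sell min(3,0)=0. stock: 0 - 0 = 0. total_sold = 11
  Event 5 (adjust -1): 0 + -1 = 0 (clamped to 0)
  Event 6 (restock 39): 0 + 39 = 39
  Event 7 (restock 18): 39 + 18 = 57
  Event 8 (adjust +1): 57 + 1 = 58
Final: stock = 58, total_sold = 11

First zero at event 2.

Answer: 2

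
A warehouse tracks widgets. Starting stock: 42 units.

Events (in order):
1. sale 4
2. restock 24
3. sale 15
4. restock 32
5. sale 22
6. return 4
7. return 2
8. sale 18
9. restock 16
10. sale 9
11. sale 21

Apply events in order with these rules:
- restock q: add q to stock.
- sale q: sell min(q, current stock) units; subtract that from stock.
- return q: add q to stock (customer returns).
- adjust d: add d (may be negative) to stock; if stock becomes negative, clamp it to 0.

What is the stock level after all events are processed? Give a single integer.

Processing events:
Start: stock = 42
  Event 1 (sale 4): sell min(4,42)=4. stock: 42 - 4 = 38. total_sold = 4
  Event 2 (restock 24): 38 + 24 = 62
  Event 3 (sale 15): sell min(15,62)=15. stock: 62 - 15 = 47. total_sold = 19
  Event 4 (restock 32): 47 + 32 = 79
  Event 5 (sale 22): sell min(22,79)=22. stock: 79 - 22 = 57. total_sold = 41
  Event 6 (return 4): 57 + 4 = 61
  Event 7 (return 2): 61 + 2 = 63
  Event 8 (sale 18): sell min(18,63)=18. stock: 63 - 18 = 45. total_sold = 59
  Event 9 (restock 16): 45 + 16 = 61
  Event 10 (sale 9): sell min(9,61)=9. stock: 61 - 9 = 52. total_sold = 68
  Event 11 (sale 21): sell min(21,52)=21. stock: 52 - 21 = 31. total_sold = 89
Final: stock = 31, total_sold = 89

Answer: 31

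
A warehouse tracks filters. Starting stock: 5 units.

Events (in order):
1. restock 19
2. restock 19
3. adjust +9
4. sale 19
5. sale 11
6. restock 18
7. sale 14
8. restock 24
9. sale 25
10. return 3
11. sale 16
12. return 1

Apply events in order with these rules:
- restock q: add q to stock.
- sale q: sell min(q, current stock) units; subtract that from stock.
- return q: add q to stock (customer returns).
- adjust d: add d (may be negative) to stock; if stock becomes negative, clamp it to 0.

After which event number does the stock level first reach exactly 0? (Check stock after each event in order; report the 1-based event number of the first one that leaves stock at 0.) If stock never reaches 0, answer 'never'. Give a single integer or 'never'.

Processing events:
Start: stock = 5
  Event 1 (restock 19): 5 + 19 = 24
  Event 2 (restock 19): 24 + 19 = 43
  Event 3 (adjust +9): 43 + 9 = 52
  Event 4 (sale 19): sell min(19,52)=19. stock: 52 - 19 = 33. total_sold = 19
  Event 5 (sale 11): sell min(11,33)=11. stock: 33 - 11 = 22. total_sold = 30
  Event 6 (restock 18): 22 + 18 = 40
  Event 7 (sale 14): sell min(14,40)=14. stock: 40 - 14 = 26. total_sold = 44
  Event 8 (restock 24): 26 + 24 = 50
  Event 9 (sale 25): sell min(25,50)=25. stock: 50 - 25 = 25. total_sold = 69
  Event 10 (return 3): 25 + 3 = 28
  Event 11 (sale 16): sell min(16,28)=16. stock: 28 - 16 = 12. total_sold = 85
  Event 12 (return 1): 12 + 1 = 13
Final: stock = 13, total_sold = 85

Stock never reaches 0.

Answer: never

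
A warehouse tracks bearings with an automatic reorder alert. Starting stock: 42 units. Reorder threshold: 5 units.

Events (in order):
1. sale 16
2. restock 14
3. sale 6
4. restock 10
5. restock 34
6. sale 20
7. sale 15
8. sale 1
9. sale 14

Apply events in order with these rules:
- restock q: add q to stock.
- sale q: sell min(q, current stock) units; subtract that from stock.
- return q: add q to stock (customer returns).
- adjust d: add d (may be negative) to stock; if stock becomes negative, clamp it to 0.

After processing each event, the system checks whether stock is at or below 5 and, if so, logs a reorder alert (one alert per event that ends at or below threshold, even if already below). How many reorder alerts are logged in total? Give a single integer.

Answer: 0

Derivation:
Processing events:
Start: stock = 42
  Event 1 (sale 16): sell min(16,42)=16. stock: 42 - 16 = 26. total_sold = 16
  Event 2 (restock 14): 26 + 14 = 40
  Event 3 (sale 6): sell min(6,40)=6. stock: 40 - 6 = 34. total_sold = 22
  Event 4 (restock 10): 34 + 10 = 44
  Event 5 (restock 34): 44 + 34 = 78
  Event 6 (sale 20): sell min(20,78)=20. stock: 78 - 20 = 58. total_sold = 42
  Event 7 (sale 15): sell min(15,58)=15. stock: 58 - 15 = 43. total_sold = 57
  Event 8 (sale 1): sell min(1,43)=1. stock: 43 - 1 = 42. total_sold = 58
  Event 9 (sale 14): sell min(14,42)=14. stock: 42 - 14 = 28. total_sold = 72
Final: stock = 28, total_sold = 72

Checking against threshold 5:
  After event 1: stock=26 > 5
  After event 2: stock=40 > 5
  After event 3: stock=34 > 5
  After event 4: stock=44 > 5
  After event 5: stock=78 > 5
  After event 6: stock=58 > 5
  After event 7: stock=43 > 5
  After event 8: stock=42 > 5
  After event 9: stock=28 > 5
Alert events: []. Count = 0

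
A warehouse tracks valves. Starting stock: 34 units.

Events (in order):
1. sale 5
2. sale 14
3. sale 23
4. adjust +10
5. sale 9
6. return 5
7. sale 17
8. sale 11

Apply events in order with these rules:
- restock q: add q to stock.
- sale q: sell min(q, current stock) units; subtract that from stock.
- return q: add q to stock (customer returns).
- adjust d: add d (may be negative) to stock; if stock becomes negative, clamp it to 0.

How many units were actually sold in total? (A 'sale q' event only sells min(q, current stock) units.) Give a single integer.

Processing events:
Start: stock = 34
  Event 1 (sale 5): sell min(5,34)=5. stock: 34 - 5 = 29. total_sold = 5
  Event 2 (sale 14): sell min(14,29)=14. stock: 29 - 14 = 15. total_sold = 19
  Event 3 (sale 23): sell min(23,15)=15. stock: 15 - 15 = 0. total_sold = 34
  Event 4 (adjust +10): 0 + 10 = 10
  Event 5 (sale 9): sell min(9,10)=9. stock: 10 - 9 = 1. total_sold = 43
  Event 6 (return 5): 1 + 5 = 6
  Event 7 (sale 17): sell min(17,6)=6. stock: 6 - 6 = 0. total_sold = 49
  Event 8 (sale 11): sell min(11,0)=0. stock: 0 - 0 = 0. total_sold = 49
Final: stock = 0, total_sold = 49

Answer: 49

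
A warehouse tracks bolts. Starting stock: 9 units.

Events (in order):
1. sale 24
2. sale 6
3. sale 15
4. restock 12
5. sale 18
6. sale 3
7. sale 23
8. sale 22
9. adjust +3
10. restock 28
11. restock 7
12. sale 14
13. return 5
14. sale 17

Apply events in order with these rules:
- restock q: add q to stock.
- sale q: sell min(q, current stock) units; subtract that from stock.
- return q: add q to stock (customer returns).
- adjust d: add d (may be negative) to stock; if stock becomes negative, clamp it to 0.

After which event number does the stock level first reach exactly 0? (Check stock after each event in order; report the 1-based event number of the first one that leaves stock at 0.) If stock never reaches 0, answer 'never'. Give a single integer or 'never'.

Answer: 1

Derivation:
Processing events:
Start: stock = 9
  Event 1 (sale 24): sell min(24,9)=9. stock: 9 - 9 = 0. total_sold = 9
  Event 2 (sale 6): sell min(6,0)=0. stock: 0 - 0 = 0. total_sold = 9
  Event 3 (sale 15): sell min(15,0)=0. stock: 0 - 0 = 0. total_sold = 9
  Event 4 (restock 12): 0 + 12 = 12
  Event 5 (sale 18): sell min(18,12)=12. stock: 12 - 12 = 0. total_sold = 21
  Event 6 (sale 3): sell min(3,0)=0. stock: 0 - 0 = 0. total_sold = 21
  Event 7 (sale 23): sell min(23,0)=0. stock: 0 - 0 = 0. total_sold = 21
  Event 8 (sale 22): sell min(22,0)=0. stock: 0 - 0 = 0. total_sold = 21
  Event 9 (adjust +3): 0 + 3 = 3
  Event 10 (restock 28): 3 + 28 = 31
  Event 11 (restock 7): 31 + 7 = 38
  Event 12 (sale 14): sell min(14,38)=14. stock: 38 - 14 = 24. total_sold = 35
  Event 13 (return 5): 24 + 5 = 29
  Event 14 (sale 17): sell min(17,29)=17. stock: 29 - 17 = 12. total_sold = 52
Final: stock = 12, total_sold = 52

First zero at event 1.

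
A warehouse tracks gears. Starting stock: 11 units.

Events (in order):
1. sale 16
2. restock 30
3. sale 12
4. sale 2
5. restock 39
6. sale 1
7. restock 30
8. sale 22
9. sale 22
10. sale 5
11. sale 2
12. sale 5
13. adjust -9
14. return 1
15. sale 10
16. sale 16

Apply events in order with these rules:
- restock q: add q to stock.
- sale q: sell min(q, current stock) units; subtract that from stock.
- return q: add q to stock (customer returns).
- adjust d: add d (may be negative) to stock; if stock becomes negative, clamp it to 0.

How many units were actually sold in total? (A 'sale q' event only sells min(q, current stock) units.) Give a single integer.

Answer: 102

Derivation:
Processing events:
Start: stock = 11
  Event 1 (sale 16): sell min(16,11)=11. stock: 11 - 11 = 0. total_sold = 11
  Event 2 (restock 30): 0 + 30 = 30
  Event 3 (sale 12): sell min(12,30)=12. stock: 30 - 12 = 18. total_sold = 23
  Event 4 (sale 2): sell min(2,18)=2. stock: 18 - 2 = 16. total_sold = 25
  Event 5 (restock 39): 16 + 39 = 55
  Event 6 (sale 1): sell min(1,55)=1. stock: 55 - 1 = 54. total_sold = 26
  Event 7 (restock 30): 54 + 30 = 84
  Event 8 (sale 22): sell min(22,84)=22. stock: 84 - 22 = 62. total_sold = 48
  Event 9 (sale 22): sell min(22,62)=22. stock: 62 - 22 = 40. total_sold = 70
  Event 10 (sale 5): sell min(5,40)=5. stock: 40 - 5 = 35. total_sold = 75
  Event 11 (sale 2): sell min(2,35)=2. stock: 35 - 2 = 33. total_sold = 77
  Event 12 (sale 5): sell min(5,33)=5. stock: 33 - 5 = 28. total_sold = 82
  Event 13 (adjust -9): 28 + -9 = 19
  Event 14 (return 1): 19 + 1 = 20
  Event 15 (sale 10): sell min(10,20)=10. stock: 20 - 10 = 10. total_sold = 92
  Event 16 (sale 16): sell min(16,10)=10. stock: 10 - 10 = 0. total_sold = 102
Final: stock = 0, total_sold = 102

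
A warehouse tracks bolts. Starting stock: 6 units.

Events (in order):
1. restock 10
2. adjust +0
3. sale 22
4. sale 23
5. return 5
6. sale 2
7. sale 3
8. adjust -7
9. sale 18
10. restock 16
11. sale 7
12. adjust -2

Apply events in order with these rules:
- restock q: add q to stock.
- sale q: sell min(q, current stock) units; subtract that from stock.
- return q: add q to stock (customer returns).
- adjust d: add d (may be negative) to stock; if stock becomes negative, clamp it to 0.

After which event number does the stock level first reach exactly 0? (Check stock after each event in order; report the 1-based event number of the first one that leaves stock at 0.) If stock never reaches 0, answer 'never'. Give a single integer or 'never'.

Processing events:
Start: stock = 6
  Event 1 (restock 10): 6 + 10 = 16
  Event 2 (adjust +0): 16 + 0 = 16
  Event 3 (sale 22): sell min(22,16)=16. stock: 16 - 16 = 0. total_sold = 16
  Event 4 (sale 23): sell min(23,0)=0. stock: 0 - 0 = 0. total_sold = 16
  Event 5 (return 5): 0 + 5 = 5
  Event 6 (sale 2): sell min(2,5)=2. stock: 5 - 2 = 3. total_sold = 18
  Event 7 (sale 3): sell min(3,3)=3. stock: 3 - 3 = 0. total_sold = 21
  Event 8 (adjust -7): 0 + -7 = 0 (clamped to 0)
  Event 9 (sale 18): sell min(18,0)=0. stock: 0 - 0 = 0. total_sold = 21
  Event 10 (restock 16): 0 + 16 = 16
  Event 11 (sale 7): sell min(7,16)=7. stock: 16 - 7 = 9. total_sold = 28
  Event 12 (adjust -2): 9 + -2 = 7
Final: stock = 7, total_sold = 28

First zero at event 3.

Answer: 3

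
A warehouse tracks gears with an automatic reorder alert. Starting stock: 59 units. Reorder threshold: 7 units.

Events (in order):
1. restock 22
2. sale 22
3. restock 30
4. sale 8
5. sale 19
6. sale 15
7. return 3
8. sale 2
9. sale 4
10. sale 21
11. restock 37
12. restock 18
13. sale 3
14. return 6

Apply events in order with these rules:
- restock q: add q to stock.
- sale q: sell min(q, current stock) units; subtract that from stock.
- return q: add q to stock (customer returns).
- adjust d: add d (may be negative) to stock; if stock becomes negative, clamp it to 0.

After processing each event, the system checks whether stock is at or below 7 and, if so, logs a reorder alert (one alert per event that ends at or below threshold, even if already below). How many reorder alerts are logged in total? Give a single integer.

Processing events:
Start: stock = 59
  Event 1 (restock 22): 59 + 22 = 81
  Event 2 (sale 22): sell min(22,81)=22. stock: 81 - 22 = 59. total_sold = 22
  Event 3 (restock 30): 59 + 30 = 89
  Event 4 (sale 8): sell min(8,89)=8. stock: 89 - 8 = 81. total_sold = 30
  Event 5 (sale 19): sell min(19,81)=19. stock: 81 - 19 = 62. total_sold = 49
  Event 6 (sale 15): sell min(15,62)=15. stock: 62 - 15 = 47. total_sold = 64
  Event 7 (return 3): 47 + 3 = 50
  Event 8 (sale 2): sell min(2,50)=2. stock: 50 - 2 = 48. total_sold = 66
  Event 9 (sale 4): sell min(4,48)=4. stock: 48 - 4 = 44. total_sold = 70
  Event 10 (sale 21): sell min(21,44)=21. stock: 44 - 21 = 23. total_sold = 91
  Event 11 (restock 37): 23 + 37 = 60
  Event 12 (restock 18): 60 + 18 = 78
  Event 13 (sale 3): sell min(3,78)=3. stock: 78 - 3 = 75. total_sold = 94
  Event 14 (return 6): 75 + 6 = 81
Final: stock = 81, total_sold = 94

Checking against threshold 7:
  After event 1: stock=81 > 7
  After event 2: stock=59 > 7
  After event 3: stock=89 > 7
  After event 4: stock=81 > 7
  After event 5: stock=62 > 7
  After event 6: stock=47 > 7
  After event 7: stock=50 > 7
  After event 8: stock=48 > 7
  After event 9: stock=44 > 7
  After event 10: stock=23 > 7
  After event 11: stock=60 > 7
  After event 12: stock=78 > 7
  After event 13: stock=75 > 7
  After event 14: stock=81 > 7
Alert events: []. Count = 0

Answer: 0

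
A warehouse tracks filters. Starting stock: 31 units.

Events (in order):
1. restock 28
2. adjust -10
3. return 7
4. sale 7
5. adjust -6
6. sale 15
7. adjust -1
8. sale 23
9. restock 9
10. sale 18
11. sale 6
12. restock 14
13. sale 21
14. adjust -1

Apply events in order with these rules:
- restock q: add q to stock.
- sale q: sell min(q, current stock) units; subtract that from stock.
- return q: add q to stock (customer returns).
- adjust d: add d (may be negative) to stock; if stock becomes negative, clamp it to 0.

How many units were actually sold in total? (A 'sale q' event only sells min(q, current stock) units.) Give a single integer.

Processing events:
Start: stock = 31
  Event 1 (restock 28): 31 + 28 = 59
  Event 2 (adjust -10): 59 + -10 = 49
  Event 3 (return 7): 49 + 7 = 56
  Event 4 (sale 7): sell min(7,56)=7. stock: 56 - 7 = 49. total_sold = 7
  Event 5 (adjust -6): 49 + -6 = 43
  Event 6 (sale 15): sell min(15,43)=15. stock: 43 - 15 = 28. total_sold = 22
  Event 7 (adjust -1): 28 + -1 = 27
  Event 8 (sale 23): sell min(23,27)=23. stock: 27 - 23 = 4. total_sold = 45
  Event 9 (restock 9): 4 + 9 = 13
  Event 10 (sale 18): sell min(18,13)=13. stock: 13 - 13 = 0. total_sold = 58
  Event 11 (sale 6): sell min(6,0)=0. stock: 0 - 0 = 0. total_sold = 58
  Event 12 (restock 14): 0 + 14 = 14
  Event 13 (sale 21): sell min(21,14)=14. stock: 14 - 14 = 0. total_sold = 72
  Event 14 (adjust -1): 0 + -1 = 0 (clamped to 0)
Final: stock = 0, total_sold = 72

Answer: 72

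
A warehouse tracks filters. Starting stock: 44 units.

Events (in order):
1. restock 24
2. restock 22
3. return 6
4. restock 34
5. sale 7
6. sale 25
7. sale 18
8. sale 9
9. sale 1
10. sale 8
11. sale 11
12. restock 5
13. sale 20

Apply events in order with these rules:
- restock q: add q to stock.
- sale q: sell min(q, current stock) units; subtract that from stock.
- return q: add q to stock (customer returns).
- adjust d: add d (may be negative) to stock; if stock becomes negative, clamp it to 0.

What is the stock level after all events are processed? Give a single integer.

Answer: 36

Derivation:
Processing events:
Start: stock = 44
  Event 1 (restock 24): 44 + 24 = 68
  Event 2 (restock 22): 68 + 22 = 90
  Event 3 (return 6): 90 + 6 = 96
  Event 4 (restock 34): 96 + 34 = 130
  Event 5 (sale 7): sell min(7,130)=7. stock: 130 - 7 = 123. total_sold = 7
  Event 6 (sale 25): sell min(25,123)=25. stock: 123 - 25 = 98. total_sold = 32
  Event 7 (sale 18): sell min(18,98)=18. stock: 98 - 18 = 80. total_sold = 50
  Event 8 (sale 9): sell min(9,80)=9. stock: 80 - 9 = 71. total_sold = 59
  Event 9 (sale 1): sell min(1,71)=1. stock: 71 - 1 = 70. total_sold = 60
  Event 10 (sale 8): sell min(8,70)=8. stock: 70 - 8 = 62. total_sold = 68
  Event 11 (sale 11): sell min(11,62)=11. stock: 62 - 11 = 51. total_sold = 79
  Event 12 (restock 5): 51 + 5 = 56
  Event 13 (sale 20): sell min(20,56)=20. stock: 56 - 20 = 36. total_sold = 99
Final: stock = 36, total_sold = 99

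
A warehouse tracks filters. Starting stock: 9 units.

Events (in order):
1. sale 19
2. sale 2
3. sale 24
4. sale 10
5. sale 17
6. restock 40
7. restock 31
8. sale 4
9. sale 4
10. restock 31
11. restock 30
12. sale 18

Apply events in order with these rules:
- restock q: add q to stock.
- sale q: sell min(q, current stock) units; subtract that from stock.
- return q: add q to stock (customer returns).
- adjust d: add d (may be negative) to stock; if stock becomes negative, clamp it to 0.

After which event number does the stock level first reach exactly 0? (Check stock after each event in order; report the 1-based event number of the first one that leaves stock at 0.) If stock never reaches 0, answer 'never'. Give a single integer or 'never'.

Processing events:
Start: stock = 9
  Event 1 (sale 19): sell min(19,9)=9. stock: 9 - 9 = 0. total_sold = 9
  Event 2 (sale 2): sell min(2,0)=0. stock: 0 - 0 = 0. total_sold = 9
  Event 3 (sale 24): sell min(24,0)=0. stock: 0 - 0 = 0. total_sold = 9
  Event 4 (sale 10): sell min(10,0)=0. stock: 0 - 0 = 0. total_sold = 9
  Event 5 (sale 17): sell min(17,0)=0. stock: 0 - 0 = 0. total_sold = 9
  Event 6 (restock 40): 0 + 40 = 40
  Event 7 (restock 31): 40 + 31 = 71
  Event 8 (sale 4): sell min(4,71)=4. stock: 71 - 4 = 67. total_sold = 13
  Event 9 (sale 4): sell min(4,67)=4. stock: 67 - 4 = 63. total_sold = 17
  Event 10 (restock 31): 63 + 31 = 94
  Event 11 (restock 30): 94 + 30 = 124
  Event 12 (sale 18): sell min(18,124)=18. stock: 124 - 18 = 106. total_sold = 35
Final: stock = 106, total_sold = 35

First zero at event 1.

Answer: 1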